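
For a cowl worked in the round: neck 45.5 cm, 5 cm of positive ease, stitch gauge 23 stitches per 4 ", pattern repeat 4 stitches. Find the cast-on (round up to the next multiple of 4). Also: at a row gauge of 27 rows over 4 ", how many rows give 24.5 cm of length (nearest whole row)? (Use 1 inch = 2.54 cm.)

Cast on 116 stitches; work 65 rows.

Finished = 45.5 + 5 = 50.5 cm.
50.5 cm × 1/2.54 = 19.88 inches.
23/4 = 5.75 sts per in; 19.88 × 5.75 = 114.32 sts.
Next multiple of 4 → 116.
24.5 cm = 9.65 inches; × 6.75 = 65.11 → 65 rows.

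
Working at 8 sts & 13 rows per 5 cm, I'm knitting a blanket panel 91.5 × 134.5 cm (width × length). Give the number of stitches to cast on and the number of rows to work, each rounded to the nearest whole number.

Stitch gauge = 8/5 = 1.6 sts/cm; 91.5 × 1.6 = 146.40 → 146 sts.
Row gauge = 13/5 = 2.6 rows/cm; 134.5 × 2.6 = 349.70 → 350 rows.

Cast on 146 stitches and work 350 rows.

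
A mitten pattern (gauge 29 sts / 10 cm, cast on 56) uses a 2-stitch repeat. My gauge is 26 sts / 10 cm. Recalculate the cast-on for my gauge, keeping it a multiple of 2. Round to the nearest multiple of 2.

CO 50 sts.

56 × 26 / 29 = 50.21.
Nearest multiple of 2: 50.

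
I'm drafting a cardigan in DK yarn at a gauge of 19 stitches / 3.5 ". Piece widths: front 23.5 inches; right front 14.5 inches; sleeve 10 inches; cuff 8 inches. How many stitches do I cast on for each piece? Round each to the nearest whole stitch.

Rate = 19/3.5 = 5.429 sts per in.
front: 23.5 × 5.429 = 127.57 → 128.
right front: 14.5 × 5.429 = 78.71 → 79.
sleeve: 10 × 5.429 = 54.29 → 54.
cuff: 8 × 5.429 = 43.43 → 43.

front 128; right front 79; sleeve 54; cuff 43.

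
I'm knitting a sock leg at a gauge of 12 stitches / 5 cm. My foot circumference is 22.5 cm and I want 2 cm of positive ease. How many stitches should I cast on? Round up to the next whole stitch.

Cast on 59 stitches.

Finished = 22.5 + 2 = 24.5 cm.
12 / 5 = 2.4 sts per cm.
24.50 × 2.4 = 58.80 sts.
→ 59 sts.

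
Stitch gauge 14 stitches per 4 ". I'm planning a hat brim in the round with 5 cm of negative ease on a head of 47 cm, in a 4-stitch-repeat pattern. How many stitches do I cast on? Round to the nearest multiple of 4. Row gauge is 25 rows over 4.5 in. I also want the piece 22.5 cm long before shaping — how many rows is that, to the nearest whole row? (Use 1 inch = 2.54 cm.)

Cast on 56 stitches; work 49 rows.

Finished = 47 − 5 = 42 cm.
42 cm × 1/2.54 = 16.54 inches.
14/4 = 3.5 sts per in; 16.54 × 3.5 = 57.87 sts.
Nearest multiple of 4 → 56.
22.5 cm = 8.86 inches; × 5.556 = 49.21 → 49 rows.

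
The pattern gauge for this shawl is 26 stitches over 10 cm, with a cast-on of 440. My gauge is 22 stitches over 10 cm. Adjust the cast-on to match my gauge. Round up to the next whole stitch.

Scale factor = 22 / 26 = 0.846.
440 × 22 / 26 = 372.31 sts.
→ 373 sts.

CO 373 sts.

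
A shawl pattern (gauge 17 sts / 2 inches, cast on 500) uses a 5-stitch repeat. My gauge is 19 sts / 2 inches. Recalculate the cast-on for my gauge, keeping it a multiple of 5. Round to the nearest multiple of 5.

CO 560 sts.

500 × 19 / 17 = 558.82.
Nearest multiple of 5: 560.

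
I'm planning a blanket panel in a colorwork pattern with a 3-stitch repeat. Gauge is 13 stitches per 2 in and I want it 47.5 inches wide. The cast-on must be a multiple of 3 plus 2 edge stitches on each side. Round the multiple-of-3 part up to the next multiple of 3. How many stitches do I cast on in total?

13 / 2 = 6.5 sts per inch.
47.5 × 6.5 = 308.75 sts.
Less 4 edge sts → 304.75 for the repeat.
Next multiple of 3: 306.
Add back 4 edge sts → 310.

Cast on 310 stitches.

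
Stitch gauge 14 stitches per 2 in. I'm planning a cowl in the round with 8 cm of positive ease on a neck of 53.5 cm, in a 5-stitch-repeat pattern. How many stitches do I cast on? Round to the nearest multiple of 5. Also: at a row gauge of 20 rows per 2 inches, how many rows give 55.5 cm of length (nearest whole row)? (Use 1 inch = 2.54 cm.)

Cast on 170 stitches; work 219 rows.

Finished = 53.5 + 8 = 61.5 cm.
61.5 cm × 1/2.54 = 24.21 inches.
14/2 = 7 sts per in; 24.21 × 7 = 169.49 sts.
Nearest multiple of 5 → 170.
55.5 cm = 21.85 inches; × 10 = 218.50 → 219 rows.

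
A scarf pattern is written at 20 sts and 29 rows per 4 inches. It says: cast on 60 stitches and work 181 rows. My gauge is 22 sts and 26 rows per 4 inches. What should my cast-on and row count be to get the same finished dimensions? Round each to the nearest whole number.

Cast on 66 stitches; work 162 rows.

Stitches: 60 × 22/20 = 66.00 → 66.
Rows: 181 × 26/29 = 162.28 → 162.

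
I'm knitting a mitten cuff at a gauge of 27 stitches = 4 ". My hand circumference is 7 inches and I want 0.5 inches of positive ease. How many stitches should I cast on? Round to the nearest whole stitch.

CO 51 sts.

Finished = 7 + 0.5 = 7.5 in.
27 / 4 = 6.75 sts per inch.
7.50 × 6.75 = 50.62 sts.
→ 51 sts.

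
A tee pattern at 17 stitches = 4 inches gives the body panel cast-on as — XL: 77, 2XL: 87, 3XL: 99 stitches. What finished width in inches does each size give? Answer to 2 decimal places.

XL 18.12 inches; 2XL 20.47 inches; 3XL 23.29 inches.

17/4 = 4.25 sts per in.
XL: 77 / 4.25 = 18.118 → 18.12 in.
2XL: 87 / 4.25 = 20.471 → 20.47 in.
3XL: 99 / 4.25 = 23.294 → 23.29 in.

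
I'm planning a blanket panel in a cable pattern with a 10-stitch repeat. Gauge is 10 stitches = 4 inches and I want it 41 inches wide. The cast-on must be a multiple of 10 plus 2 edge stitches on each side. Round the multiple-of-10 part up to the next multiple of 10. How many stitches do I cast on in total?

10 / 4 = 2.5 sts per inch.
41 × 2.5 = 102.50 sts.
Less 4 edge sts → 98.50 for the repeat.
Next multiple of 10: 100.
Add back 4 edge sts → 104.

104 stitches.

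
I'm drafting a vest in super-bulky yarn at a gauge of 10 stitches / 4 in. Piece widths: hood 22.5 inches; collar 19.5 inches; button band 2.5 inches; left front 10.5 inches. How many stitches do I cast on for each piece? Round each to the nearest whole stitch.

Rate = 10/4 = 2.5 sts per in.
hood: 22.5 × 2.5 = 56.25 → 56.
collar: 19.5 × 2.5 = 48.75 → 49.
button band: 2.5 × 2.5 = 6.25 → 6.
left front: 10.5 × 2.5 = 26.25 → 26.

hood 56; collar 49; button band 6; left front 26.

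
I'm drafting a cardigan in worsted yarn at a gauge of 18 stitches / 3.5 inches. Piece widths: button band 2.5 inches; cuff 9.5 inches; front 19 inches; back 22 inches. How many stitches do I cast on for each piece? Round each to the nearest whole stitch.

button band 13; cuff 49; front 98; back 113.

Rate = 18/3.5 = 5.143 sts per in.
button band: 2.5 × 5.143 = 12.86 → 13.
cuff: 9.5 × 5.143 = 48.86 → 49.
front: 19 × 5.143 = 97.71 → 98.
back: 22 × 5.143 = 113.14 → 113.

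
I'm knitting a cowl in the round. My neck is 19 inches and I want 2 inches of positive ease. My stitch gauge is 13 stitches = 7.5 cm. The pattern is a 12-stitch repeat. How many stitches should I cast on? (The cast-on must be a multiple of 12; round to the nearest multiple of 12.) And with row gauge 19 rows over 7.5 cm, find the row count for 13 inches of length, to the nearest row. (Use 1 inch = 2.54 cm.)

Finished = 19 + 2 = 21 inches.
21 inches × 2.54 = 53.34 cm.
13/7.5 = 1.733 sts per cm; 53.34 × 1.733 = 92.46 sts.
Nearest multiple of 12 → 96.
13 inches = 33.02 cm; × 2.533 = 83.65 → 84 rows.

Cast on 96 stitches; work 84 rows.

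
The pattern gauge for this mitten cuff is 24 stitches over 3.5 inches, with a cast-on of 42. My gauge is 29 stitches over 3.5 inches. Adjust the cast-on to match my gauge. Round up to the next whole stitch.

51 stitches.

Scale factor = 29 / 24 = 1.208.
42 × 29 / 24 = 50.75 sts.
→ 51 sts.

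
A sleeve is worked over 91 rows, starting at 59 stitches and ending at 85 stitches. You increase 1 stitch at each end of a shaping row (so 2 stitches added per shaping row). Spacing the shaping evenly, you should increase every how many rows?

Stitches to add: |85 − 59| = 26.
Shaping rows needed: 26 / 2 = 13.
91 rows / 13 = every 7 rows.

Increase every 7th row.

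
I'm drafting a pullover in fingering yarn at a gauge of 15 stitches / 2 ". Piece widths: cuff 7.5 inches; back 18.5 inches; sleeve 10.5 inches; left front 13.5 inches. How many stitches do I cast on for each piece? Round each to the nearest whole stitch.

cuff 56; back 139; sleeve 79; left front 101.

Rate = 15/2 = 7.5 sts per in.
cuff: 7.5 × 7.5 = 56.25 → 56.
back: 18.5 × 7.5 = 138.75 → 139.
sleeve: 10.5 × 7.5 = 78.75 → 79.
left front: 13.5 × 7.5 = 101.25 → 101.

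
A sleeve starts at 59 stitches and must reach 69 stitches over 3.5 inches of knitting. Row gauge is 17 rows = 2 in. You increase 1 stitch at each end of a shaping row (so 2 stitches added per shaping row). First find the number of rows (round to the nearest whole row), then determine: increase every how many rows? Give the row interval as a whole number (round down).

Rows = 3.5 × 8.5 = 29.8 → 30 rows.
Stitches to add: 10 → 5 shaping rows (at 2 st each).
30 / 5 = 6.00 → every 6 rows.

Increase every 6th row.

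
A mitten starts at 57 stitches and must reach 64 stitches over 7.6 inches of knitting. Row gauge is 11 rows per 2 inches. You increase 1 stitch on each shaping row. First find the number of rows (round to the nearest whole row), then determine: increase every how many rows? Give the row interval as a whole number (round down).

Increase every 6th row.

Rows = 7.6 × 5.5 = 41.8 → 42 rows.
Stitches to add: 7 → 7 shaping rows (at 1 st each).
42 / 7 = 6.00 → every 6 rows.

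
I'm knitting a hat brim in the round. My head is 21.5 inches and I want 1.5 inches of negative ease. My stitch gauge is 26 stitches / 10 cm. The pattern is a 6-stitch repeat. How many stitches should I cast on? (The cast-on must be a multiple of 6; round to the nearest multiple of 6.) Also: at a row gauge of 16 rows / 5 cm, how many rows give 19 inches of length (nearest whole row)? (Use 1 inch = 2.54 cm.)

Cast on 132 stitches; work 154 rows.

Finished = 21.5 − 1.5 = 20 inches.
20 inches × 2.54 = 50.80 cm.
26/10 = 2.6 sts per cm; 50.80 × 2.6 = 132.08 sts.
Nearest multiple of 6 → 132.
19 inches = 48.26 cm; × 3.2 = 154.43 → 154 rows.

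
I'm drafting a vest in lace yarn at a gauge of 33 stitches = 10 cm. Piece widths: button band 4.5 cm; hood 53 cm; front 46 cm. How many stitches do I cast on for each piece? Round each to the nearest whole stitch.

Rate = 33/10 = 3.3 sts per cm.
button band: 4.5 × 3.3 = 14.85 → 15.
hood: 53 × 3.3 = 174.90 → 175.
front: 46 × 3.3 = 151.80 → 152.

button band 15; hood 175; front 152.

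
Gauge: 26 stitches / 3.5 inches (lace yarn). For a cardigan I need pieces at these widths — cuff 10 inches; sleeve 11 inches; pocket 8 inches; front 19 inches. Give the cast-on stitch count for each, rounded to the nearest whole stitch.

Rate = 26/3.5 = 7.429 sts per in.
cuff: 10 × 7.429 = 74.29 → 74.
sleeve: 11 × 7.429 = 81.71 → 82.
pocket: 8 × 7.429 = 59.43 → 59.
front: 19 × 7.429 = 141.14 → 141.

cuff 74; sleeve 82; pocket 59; front 141.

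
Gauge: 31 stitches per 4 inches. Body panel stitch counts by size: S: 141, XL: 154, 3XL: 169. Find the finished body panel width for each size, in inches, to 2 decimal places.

S 18.19 inches; XL 19.87 inches; 3XL 21.81 inches.

31/4 = 7.75 sts per in.
S: 141 / 7.75 = 18.194 → 18.19 in.
XL: 154 / 7.75 = 19.871 → 19.87 in.
3XL: 169 / 7.75 = 21.806 → 21.81 in.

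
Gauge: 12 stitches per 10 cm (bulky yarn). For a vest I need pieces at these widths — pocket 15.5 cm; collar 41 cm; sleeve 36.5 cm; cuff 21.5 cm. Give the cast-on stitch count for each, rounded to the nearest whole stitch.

pocket 19; collar 49; sleeve 44; cuff 26.

Rate = 12/10 = 1.2 sts per cm.
pocket: 15.5 × 1.2 = 18.60 → 19.
collar: 41 × 1.2 = 49.20 → 49.
sleeve: 36.5 × 1.2 = 43.80 → 44.
cuff: 21.5 × 1.2 = 25.80 → 26.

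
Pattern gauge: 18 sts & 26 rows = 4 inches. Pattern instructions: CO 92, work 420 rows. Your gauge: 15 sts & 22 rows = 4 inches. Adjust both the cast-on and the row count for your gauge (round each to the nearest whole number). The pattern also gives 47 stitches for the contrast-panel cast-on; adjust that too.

Cast on 77 stitches; work 355 rows; contrast-panel cast-on 39 stitches.

Stitches: 92 × 15/18 = 76.67 → 77.
Rows: 420 × 22/26 = 355.38 → 355.
contrast-panel cast-on: 47 × 15/18 = 39.17 → 39.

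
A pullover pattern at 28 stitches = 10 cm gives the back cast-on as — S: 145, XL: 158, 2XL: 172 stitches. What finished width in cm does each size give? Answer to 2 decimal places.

S 51.79 cm; XL 56.43 cm; 2XL 61.43 cm.

28/10 = 2.8 sts per cm.
S: 145 / 2.8 = 51.786 → 51.79 cm.
XL: 158 / 2.8 = 56.429 → 56.43 cm.
2XL: 172 / 2.8 = 61.429 → 61.43 cm.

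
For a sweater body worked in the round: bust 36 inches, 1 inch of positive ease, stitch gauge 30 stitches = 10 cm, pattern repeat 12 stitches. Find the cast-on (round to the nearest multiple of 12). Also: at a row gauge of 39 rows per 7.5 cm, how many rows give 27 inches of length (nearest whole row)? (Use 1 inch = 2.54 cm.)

Cast on 276 stitches; work 357 rows.

Finished = 36 + 1 = 37 inches.
37 inches × 2.54 = 93.98 cm.
30/10 = 3 sts per cm; 93.98 × 3 = 281.94 sts.
Nearest multiple of 12 → 276.
27 inches = 68.58 cm; × 5.2 = 356.62 → 357 rows.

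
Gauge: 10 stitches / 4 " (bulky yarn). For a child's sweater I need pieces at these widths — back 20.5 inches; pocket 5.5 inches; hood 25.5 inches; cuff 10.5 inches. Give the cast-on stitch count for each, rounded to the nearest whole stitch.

Rate = 10/4 = 2.5 sts per in.
back: 20.5 × 2.5 = 51.25 → 51.
pocket: 5.5 × 2.5 = 13.75 → 14.
hood: 25.5 × 2.5 = 63.75 → 64.
cuff: 10.5 × 2.5 = 26.25 → 26.

back 51; pocket 14; hood 64; cuff 26.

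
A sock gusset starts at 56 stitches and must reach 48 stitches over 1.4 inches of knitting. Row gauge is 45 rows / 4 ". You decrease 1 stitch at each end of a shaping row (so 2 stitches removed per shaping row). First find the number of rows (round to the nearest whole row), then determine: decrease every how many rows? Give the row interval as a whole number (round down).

Decrease every 4th row.

Rows = 1.4 × 11.25 = 15.7 → 16 rows.
Stitches to remove: 8 → 4 shaping rows (at 2 st each).
16 / 4 = 4.00 → every 4 rows.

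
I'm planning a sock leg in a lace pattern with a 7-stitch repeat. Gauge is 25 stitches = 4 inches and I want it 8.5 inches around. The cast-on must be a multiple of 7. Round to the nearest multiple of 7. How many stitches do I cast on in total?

25 / 4 = 6.25 sts per inch.
8.5 × 6.25 = 53.12 sts.
Nearest multiple of 7: 56.

CO 56 sts.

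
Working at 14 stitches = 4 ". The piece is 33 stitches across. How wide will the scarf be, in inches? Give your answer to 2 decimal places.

14 stitches / 4 inch = 3.5 stitches per inch.
33 / 3.5 = 9.429 inches.

9.43 inches.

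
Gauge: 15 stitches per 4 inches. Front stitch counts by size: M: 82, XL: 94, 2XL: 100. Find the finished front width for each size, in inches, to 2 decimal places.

15/4 = 3.75 sts per in.
M: 82 / 3.75 = 21.867 → 21.87 in.
XL: 94 / 3.75 = 25.067 → 25.07 in.
2XL: 100 / 3.75 = 26.667 → 26.67 in.

M 21.87 inches; XL 25.07 inches; 2XL 26.67 inches.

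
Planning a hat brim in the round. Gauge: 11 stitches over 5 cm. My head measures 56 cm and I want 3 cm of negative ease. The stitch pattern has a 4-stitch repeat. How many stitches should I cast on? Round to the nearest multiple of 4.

Cast on 116 stitches.

Finished = 56 − 3 = 53 cm.
11 / 5 = 2.2 sts/cm.
53 × 2.2 = 116.60 sts.
Nearest multiple of 4: 116.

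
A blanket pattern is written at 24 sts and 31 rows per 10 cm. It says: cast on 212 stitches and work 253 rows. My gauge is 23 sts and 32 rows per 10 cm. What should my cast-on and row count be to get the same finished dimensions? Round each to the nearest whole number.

Cast on 203 stitches; work 261 rows.

Stitches: 212 × 23/24 = 203.17 → 203.
Rows: 253 × 32/31 = 261.16 → 261.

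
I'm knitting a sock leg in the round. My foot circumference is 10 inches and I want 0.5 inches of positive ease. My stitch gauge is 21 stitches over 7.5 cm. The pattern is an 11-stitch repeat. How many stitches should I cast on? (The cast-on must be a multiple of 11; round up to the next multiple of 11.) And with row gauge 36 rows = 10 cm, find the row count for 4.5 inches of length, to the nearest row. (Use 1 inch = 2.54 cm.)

Cast on 77 stitches; work 41 rows.

Finished = 10 + 0.5 = 10.5 inches.
10.5 inches × 2.54 = 26.67 cm.
21/7.5 = 2.8 sts per cm; 26.67 × 2.8 = 74.68 sts.
Next multiple of 11 → 77.
4.5 inches = 11.43 cm; × 3.6 = 41.15 → 41 rows.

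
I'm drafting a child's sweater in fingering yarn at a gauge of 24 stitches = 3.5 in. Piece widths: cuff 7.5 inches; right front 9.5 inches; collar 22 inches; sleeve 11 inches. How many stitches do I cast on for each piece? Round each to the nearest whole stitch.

cuff 51; right front 65; collar 151; sleeve 75.

Rate = 24/3.5 = 6.857 sts per in.
cuff: 7.5 × 6.857 = 51.43 → 51.
right front: 9.5 × 6.857 = 65.14 → 65.
collar: 22 × 6.857 = 150.86 → 151.
sleeve: 11 × 6.857 = 75.43 → 75.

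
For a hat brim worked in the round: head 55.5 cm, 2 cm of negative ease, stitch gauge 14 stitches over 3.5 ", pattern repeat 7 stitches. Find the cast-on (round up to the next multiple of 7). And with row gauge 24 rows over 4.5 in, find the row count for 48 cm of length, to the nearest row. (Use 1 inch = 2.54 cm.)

Cast on 91 stitches; work 101 rows.

Finished = 55.5 − 2 = 53.5 cm.
53.5 cm × 1/2.54 = 21.06 inches.
14/3.5 = 4 sts per in; 21.06 × 4 = 84.25 sts.
Next multiple of 7 → 91.
48 cm = 18.90 inches; × 5.333 = 100.79 → 101 rows.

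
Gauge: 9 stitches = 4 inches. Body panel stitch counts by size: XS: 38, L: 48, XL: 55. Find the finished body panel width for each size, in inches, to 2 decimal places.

9/4 = 2.25 sts per in.
XS: 38 / 2.25 = 16.889 → 16.89 in.
L: 48 / 2.25 = 21.333 → 21.33 in.
XL: 55 / 2.25 = 24.444 → 24.44 in.

XS 16.89 inches; L 21.33 inches; XL 24.44 inches.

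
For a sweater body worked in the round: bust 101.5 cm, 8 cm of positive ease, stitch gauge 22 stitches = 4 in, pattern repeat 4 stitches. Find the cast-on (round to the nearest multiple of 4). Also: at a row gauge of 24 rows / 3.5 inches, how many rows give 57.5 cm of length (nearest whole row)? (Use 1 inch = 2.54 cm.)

Cast on 236 stitches; work 155 rows.

Finished = 101.5 + 8 = 109.5 cm.
109.5 cm × 1/2.54 = 43.11 inches.
22/4 = 5.5 sts per in; 43.11 × 5.5 = 237.11 sts.
Nearest multiple of 4 → 236.
57.5 cm = 22.64 inches; × 6.857 = 155.23 → 155 rows.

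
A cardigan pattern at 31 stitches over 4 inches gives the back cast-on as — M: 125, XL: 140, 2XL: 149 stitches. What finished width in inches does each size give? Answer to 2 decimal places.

M 16.13 inches; XL 18.06 inches; 2XL 19.23 inches.

31/4 = 7.75 sts per in.
M: 125 / 7.75 = 16.129 → 16.13 in.
XL: 140 / 7.75 = 18.065 → 18.06 in.
2XL: 149 / 7.75 = 19.226 → 19.23 in.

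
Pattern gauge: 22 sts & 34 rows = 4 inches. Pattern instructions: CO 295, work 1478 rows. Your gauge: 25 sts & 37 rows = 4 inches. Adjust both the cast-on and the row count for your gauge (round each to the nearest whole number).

Cast on 335 stitches; work 1608 rows.

Stitches: 295 × 25/22 = 335.23 → 335.
Rows: 1478 × 37/34 = 1608.41 → 1608.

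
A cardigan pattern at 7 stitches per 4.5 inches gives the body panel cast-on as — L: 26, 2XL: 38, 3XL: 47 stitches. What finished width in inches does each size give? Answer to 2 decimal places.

L 16.71 inches; 2XL 24.43 inches; 3XL 30.21 inches.

7/4.5 = 1.556 sts per in.
L: 26 / 1.556 = 16.714 → 16.71 in.
2XL: 38 / 1.556 = 24.429 → 24.43 in.
3XL: 47 / 1.556 = 30.214 → 30.21 in.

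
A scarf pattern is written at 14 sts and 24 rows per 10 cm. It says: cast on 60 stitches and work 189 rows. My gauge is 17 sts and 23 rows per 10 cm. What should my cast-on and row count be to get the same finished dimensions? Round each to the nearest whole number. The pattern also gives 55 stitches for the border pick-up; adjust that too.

Stitches: 60 × 17/14 = 72.86 → 73.
Rows: 189 × 23/24 = 181.12 → 181.
border pick-up: 55 × 17/14 = 66.79 → 67.

Cast on 73 stitches; work 181 rows; border pick-up 67 stitches.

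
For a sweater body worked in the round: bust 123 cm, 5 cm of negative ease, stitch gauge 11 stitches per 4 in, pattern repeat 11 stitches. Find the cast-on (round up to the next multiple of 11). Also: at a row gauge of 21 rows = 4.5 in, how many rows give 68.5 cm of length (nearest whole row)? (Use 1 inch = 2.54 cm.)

Cast on 132 stitches; work 126 rows.

Finished = 123 − 5 = 118 cm.
118 cm × 1/2.54 = 46.46 inches.
11/4 = 2.75 sts per in; 46.46 × 2.75 = 127.76 sts.
Next multiple of 11 → 132.
68.5 cm = 26.97 inches; × 4.667 = 125.85 → 126 rows.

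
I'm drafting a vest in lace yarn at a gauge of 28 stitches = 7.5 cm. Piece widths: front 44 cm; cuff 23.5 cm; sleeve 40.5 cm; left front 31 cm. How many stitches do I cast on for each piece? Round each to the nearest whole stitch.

front 164; cuff 88; sleeve 151; left front 116.

Rate = 28/7.5 = 3.733 sts per cm.
front: 44 × 3.733 = 164.27 → 164.
cuff: 23.5 × 3.733 = 87.73 → 88.
sleeve: 40.5 × 3.733 = 151.20 → 151.
left front: 31 × 3.733 = 115.73 → 116.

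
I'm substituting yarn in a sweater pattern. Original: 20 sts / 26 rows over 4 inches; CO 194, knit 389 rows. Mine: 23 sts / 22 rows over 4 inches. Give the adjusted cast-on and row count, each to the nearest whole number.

Cast on 223 stitches; work 329 rows.

Stitches: 194 × 23/20 = 223.10 → 223.
Rows: 389 × 22/26 = 329.15 → 329.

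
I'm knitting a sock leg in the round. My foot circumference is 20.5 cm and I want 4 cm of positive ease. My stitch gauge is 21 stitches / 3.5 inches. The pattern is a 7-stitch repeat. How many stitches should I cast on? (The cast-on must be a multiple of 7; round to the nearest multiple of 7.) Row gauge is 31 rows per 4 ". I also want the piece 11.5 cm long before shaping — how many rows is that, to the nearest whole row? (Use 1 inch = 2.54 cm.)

Cast on 56 stitches; work 35 rows.

Finished = 20.5 + 4 = 24.5 cm.
24.5 cm × 1/2.54 = 9.65 inches.
21/3.5 = 6 sts per in; 9.65 × 6 = 57.87 sts.
Nearest multiple of 7 → 56.
11.5 cm = 4.53 inches; × 7.75 = 35.09 → 35 rows.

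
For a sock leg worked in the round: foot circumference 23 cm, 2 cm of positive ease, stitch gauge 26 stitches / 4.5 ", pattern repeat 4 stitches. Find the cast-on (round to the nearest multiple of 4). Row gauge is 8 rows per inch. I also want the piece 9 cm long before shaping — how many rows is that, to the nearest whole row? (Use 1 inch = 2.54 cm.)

Finished = 23 + 2 = 25 cm.
25 cm × 1/2.54 = 9.84 inches.
26/4.5 = 5.778 sts per in; 9.84 × 5.778 = 56.87 sts.
Nearest multiple of 4 → 56.
9 cm = 3.54 inches; × 8 = 28.35 → 28 rows.

Cast on 56 stitches; work 28 rows.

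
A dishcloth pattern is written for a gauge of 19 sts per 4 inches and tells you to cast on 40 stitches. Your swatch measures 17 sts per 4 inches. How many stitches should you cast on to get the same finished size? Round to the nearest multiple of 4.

Scale factor = 17 / 19 = 0.895.
40 × 17 / 19 = 35.79 sts.
→ 36 sts.

36 stitches.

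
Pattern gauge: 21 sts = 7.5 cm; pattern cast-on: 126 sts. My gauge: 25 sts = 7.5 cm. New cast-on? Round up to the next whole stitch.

Cast on 150 stitches.

Scale factor = 25 / 21 = 1.190.
126 × 25 / 21 = 150.00 sts.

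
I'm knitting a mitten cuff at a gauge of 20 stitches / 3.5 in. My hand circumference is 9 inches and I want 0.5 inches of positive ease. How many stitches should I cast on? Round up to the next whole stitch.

Finished = 9 + 0.5 = 9.5 in.
20 / 3.5 = 5.714 sts per inch.
9.50 × 5.714 = 54.29 sts.
→ 55 sts.

55 stitches.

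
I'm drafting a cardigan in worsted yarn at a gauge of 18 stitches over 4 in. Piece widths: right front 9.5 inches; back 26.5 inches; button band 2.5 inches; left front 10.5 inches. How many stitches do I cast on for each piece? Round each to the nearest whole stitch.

Rate = 18/4 = 4.5 sts per in.
right front: 9.5 × 4.5 = 42.75 → 43.
back: 26.5 × 4.5 = 119.25 → 119.
button band: 2.5 × 4.5 = 11.25 → 11.
left front: 10.5 × 4.5 = 47.25 → 47.

right front 43; back 119; button band 11; left front 47.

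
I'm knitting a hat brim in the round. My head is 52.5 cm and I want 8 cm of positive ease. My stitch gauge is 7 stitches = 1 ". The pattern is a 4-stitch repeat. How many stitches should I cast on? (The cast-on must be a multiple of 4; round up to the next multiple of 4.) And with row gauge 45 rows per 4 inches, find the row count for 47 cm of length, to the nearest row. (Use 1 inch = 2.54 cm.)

Cast on 168 stitches; work 208 rows.

Finished = 52.5 + 8 = 60.5 cm.
60.5 cm × 1/2.54 = 23.82 inches.
7/1 = 7 sts per in; 23.82 × 7 = 166.73 sts.
Next multiple of 4 → 168.
47 cm = 18.50 inches; × 11.25 = 208.17 → 208 rows.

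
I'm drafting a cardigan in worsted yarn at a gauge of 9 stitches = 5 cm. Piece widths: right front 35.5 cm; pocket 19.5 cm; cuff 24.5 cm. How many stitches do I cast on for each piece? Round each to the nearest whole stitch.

right front 64; pocket 35; cuff 44.

Rate = 9/5 = 1.8 sts per cm.
right front: 35.5 × 1.8 = 63.90 → 64.
pocket: 19.5 × 1.8 = 35.10 → 35.
cuff: 24.5 × 1.8 = 44.10 → 44.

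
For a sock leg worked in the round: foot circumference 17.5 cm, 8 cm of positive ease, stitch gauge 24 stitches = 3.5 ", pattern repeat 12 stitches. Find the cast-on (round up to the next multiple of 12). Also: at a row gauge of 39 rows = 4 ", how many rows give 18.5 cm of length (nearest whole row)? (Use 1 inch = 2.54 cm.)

Cast on 72 stitches; work 71 rows.

Finished = 17.5 + 8 = 25.5 cm.
25.5 cm × 1/2.54 = 10.04 inches.
24/3.5 = 6.857 sts per in; 10.04 × 6.857 = 68.84 sts.
Next multiple of 12 → 72.
18.5 cm = 7.28 inches; × 9.75 = 71.01 → 71 rows.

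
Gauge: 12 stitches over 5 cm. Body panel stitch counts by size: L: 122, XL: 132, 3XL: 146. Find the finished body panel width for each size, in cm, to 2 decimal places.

12/5 = 2.4 sts per cm.
L: 122 / 2.4 = 50.833 → 50.83 cm.
XL: 132 / 2.4 = 55.000 → 55.00 cm.
3XL: 146 / 2.4 = 60.833 → 60.83 cm.

L 50.83 cm; XL 55.00 cm; 3XL 60.83 cm.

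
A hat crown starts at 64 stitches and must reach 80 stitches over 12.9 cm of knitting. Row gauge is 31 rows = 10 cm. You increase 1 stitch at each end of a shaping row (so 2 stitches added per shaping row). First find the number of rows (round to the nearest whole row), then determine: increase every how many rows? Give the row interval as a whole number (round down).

Rows = 12.9 × 3.1 = 40.0 → 40 rows.
Stitches to add: 16 → 8 shaping rows (at 2 st each).
40 / 8 = 5.00 → every 5 rows.

Increase every 5th row.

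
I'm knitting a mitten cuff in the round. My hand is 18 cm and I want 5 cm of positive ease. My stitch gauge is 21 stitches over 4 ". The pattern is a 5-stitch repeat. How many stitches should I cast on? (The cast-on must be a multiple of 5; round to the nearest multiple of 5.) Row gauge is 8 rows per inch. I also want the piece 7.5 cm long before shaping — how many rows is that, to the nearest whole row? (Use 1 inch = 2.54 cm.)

Finished = 18 + 5 = 23 cm.
23 cm × 1/2.54 = 9.06 inches.
21/4 = 5.25 sts per in; 9.06 × 5.25 = 47.54 sts.
Nearest multiple of 5 → 50.
7.5 cm = 2.95 inches; × 8 = 23.62 → 24 rows.

Cast on 50 stitches; work 24 rows.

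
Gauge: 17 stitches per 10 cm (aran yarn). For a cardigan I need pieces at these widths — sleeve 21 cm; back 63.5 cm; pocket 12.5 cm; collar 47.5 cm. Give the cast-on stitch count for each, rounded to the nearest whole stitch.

Rate = 17/10 = 1.7 sts per cm.
sleeve: 21 × 1.7 = 35.70 → 36.
back: 63.5 × 1.7 = 107.95 → 108.
pocket: 12.5 × 1.7 = 21.25 → 21.
collar: 47.5 × 1.7 = 80.75 → 81.

sleeve 36; back 108; pocket 21; collar 81.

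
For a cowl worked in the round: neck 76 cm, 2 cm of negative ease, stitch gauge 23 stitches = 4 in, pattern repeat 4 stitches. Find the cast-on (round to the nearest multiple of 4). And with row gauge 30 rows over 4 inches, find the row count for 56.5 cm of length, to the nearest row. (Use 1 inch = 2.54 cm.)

Cast on 168 stitches; work 167 rows.

Finished = 76 − 2 = 74 cm.
74 cm × 1/2.54 = 29.13 inches.
23/4 = 5.75 sts per in; 29.13 × 5.75 = 167.52 sts.
Nearest multiple of 4 → 168.
56.5 cm = 22.24 inches; × 7.5 = 166.83 → 167 rows.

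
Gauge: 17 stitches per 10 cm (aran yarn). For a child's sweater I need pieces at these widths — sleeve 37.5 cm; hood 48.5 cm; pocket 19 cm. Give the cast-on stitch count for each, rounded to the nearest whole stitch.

Rate = 17/10 = 1.7 sts per cm.
sleeve: 37.5 × 1.7 = 63.75 → 64.
hood: 48.5 × 1.7 = 82.45 → 82.
pocket: 19 × 1.7 = 32.30 → 32.

sleeve 64; hood 82; pocket 32.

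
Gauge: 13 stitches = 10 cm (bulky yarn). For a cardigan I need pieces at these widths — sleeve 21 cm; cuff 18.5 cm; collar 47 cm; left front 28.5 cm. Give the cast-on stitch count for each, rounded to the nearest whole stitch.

sleeve 27; cuff 24; collar 61; left front 37.

Rate = 13/10 = 1.3 sts per cm.
sleeve: 21 × 1.3 = 27.30 → 27.
cuff: 18.5 × 1.3 = 24.05 → 24.
collar: 47 × 1.3 = 61.10 → 61.
left front: 28.5 × 1.3 = 37.05 → 37.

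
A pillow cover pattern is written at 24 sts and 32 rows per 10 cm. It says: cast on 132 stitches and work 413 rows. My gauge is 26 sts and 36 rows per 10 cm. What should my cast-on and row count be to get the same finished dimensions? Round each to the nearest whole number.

Stitches: 132 × 26/24 = 143.00 → 143.
Rows: 413 × 36/32 = 464.62 → 465.

Cast on 143 stitches; work 465 rows.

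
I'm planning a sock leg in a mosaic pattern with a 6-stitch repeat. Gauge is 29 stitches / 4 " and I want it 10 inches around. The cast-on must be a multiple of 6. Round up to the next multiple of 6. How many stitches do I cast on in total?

29 / 4 = 7.25 sts per inch.
10 × 7.25 = 72.50 sts.
Next multiple of 6: 78.

78 stitches.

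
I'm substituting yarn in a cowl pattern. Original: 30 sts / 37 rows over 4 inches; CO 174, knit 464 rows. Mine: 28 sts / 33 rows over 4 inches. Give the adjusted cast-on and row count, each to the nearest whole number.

Cast on 162 stitches; work 414 rows.

Stitches: 174 × 28/30 = 162.40 → 162.
Rows: 464 × 33/37 = 413.84 → 414.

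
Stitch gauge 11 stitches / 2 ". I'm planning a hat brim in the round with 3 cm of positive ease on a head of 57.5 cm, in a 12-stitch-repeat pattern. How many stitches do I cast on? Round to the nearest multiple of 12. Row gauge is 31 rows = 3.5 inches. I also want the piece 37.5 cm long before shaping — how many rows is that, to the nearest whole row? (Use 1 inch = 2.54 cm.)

Finished = 57.5 + 3 = 60.5 cm.
60.5 cm × 1/2.54 = 23.82 inches.
11/2 = 5.5 sts per in; 23.82 × 5.5 = 131.00 sts.
Nearest multiple of 12 → 132.
37.5 cm = 14.76 inches; × 8.857 = 130.76 → 131 rows.

Cast on 132 stitches; work 131 rows.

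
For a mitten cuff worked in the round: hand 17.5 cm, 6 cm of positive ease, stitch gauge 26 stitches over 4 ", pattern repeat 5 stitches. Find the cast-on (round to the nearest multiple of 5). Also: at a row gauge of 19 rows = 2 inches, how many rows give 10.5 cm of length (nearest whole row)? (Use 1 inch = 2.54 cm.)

Cast on 60 stitches; work 39 rows.

Finished = 17.5 + 6 = 23.5 cm.
23.5 cm × 1/2.54 = 9.25 inches.
26/4 = 6.5 sts per in; 9.25 × 6.5 = 60.14 sts.
Nearest multiple of 5 → 60.
10.5 cm = 4.13 inches; × 9.5 = 39.27 → 39 rows.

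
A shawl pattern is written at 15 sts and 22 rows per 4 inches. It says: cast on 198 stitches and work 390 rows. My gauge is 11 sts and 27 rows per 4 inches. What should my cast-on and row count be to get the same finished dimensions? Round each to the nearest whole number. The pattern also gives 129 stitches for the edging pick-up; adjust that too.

Stitches: 198 × 11/15 = 145.20 → 145.
Rows: 390 × 27/22 = 478.64 → 479.
edging pick-up: 129 × 11/15 = 94.60 → 95.

Cast on 145 stitches; work 479 rows; edging pick-up 95 stitches.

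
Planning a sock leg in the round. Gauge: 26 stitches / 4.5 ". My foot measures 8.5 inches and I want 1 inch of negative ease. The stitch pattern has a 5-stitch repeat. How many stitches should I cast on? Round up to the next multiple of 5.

CO 45 sts.

Finished = 8.5 − 1 = 7.5 inches.
26 / 4.5 = 5.778 sts/in.
7.5 × 5.778 = 43.33 sts.
Next multiple of 5: 45.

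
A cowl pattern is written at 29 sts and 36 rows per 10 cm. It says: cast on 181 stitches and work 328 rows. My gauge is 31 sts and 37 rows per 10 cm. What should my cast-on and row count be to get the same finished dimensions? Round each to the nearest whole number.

Stitches: 181 × 31/29 = 193.48 → 193.
Rows: 328 × 37/36 = 337.11 → 337.

Cast on 193 stitches; work 337 rows.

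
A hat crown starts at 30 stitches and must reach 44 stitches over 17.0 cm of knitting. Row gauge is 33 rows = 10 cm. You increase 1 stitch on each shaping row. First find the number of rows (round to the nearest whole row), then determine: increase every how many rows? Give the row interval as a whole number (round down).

Rows = 17.0 × 3.3 = 56.1 → 56 rows.
Stitches to add: 14 → 14 shaping rows (at 1 st each).
56 / 14 = 4.00 → every 4 rows.

Increase every 4th row.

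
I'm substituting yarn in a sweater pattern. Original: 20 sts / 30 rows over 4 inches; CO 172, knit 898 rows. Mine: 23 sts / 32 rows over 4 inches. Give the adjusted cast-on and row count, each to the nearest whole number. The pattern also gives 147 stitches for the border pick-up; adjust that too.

Stitches: 172 × 23/20 = 197.80 → 198.
Rows: 898 × 32/30 = 957.87 → 958.
border pick-up: 147 × 23/20 = 169.05 → 169.

Cast on 198 stitches; work 958 rows; border pick-up 169 stitches.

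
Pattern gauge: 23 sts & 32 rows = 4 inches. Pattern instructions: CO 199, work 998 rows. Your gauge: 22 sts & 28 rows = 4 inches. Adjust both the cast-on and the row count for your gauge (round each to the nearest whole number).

Cast on 190 stitches; work 873 rows.

Stitches: 199 × 22/23 = 190.35 → 190.
Rows: 998 × 28/32 = 873.25 → 873.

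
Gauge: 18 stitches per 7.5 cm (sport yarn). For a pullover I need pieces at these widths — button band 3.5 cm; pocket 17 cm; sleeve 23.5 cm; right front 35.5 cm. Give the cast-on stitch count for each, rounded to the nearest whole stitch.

Rate = 18/7.5 = 2.4 sts per cm.
button band: 3.5 × 2.4 = 8.40 → 8.
pocket: 17 × 2.4 = 40.80 → 41.
sleeve: 23.5 × 2.4 = 56.40 → 56.
right front: 35.5 × 2.4 = 85.20 → 85.

button band 8; pocket 41; sleeve 56; right front 85.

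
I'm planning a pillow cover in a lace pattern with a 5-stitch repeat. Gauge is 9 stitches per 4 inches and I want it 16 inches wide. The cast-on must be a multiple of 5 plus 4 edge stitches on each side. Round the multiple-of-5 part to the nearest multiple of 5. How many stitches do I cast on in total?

CO 38 sts.

9 / 4 = 2.25 sts per inch.
16 × 2.25 = 36.00 sts.
Less 8 edge sts → 28.00 for the repeat.
Nearest multiple of 5: 30.
Add back 8 edge sts → 38.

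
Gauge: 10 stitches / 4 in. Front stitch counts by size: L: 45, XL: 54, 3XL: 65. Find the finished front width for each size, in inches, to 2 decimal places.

L 18.00 inches; XL 21.60 inches; 3XL 26.00 inches.

10/4 = 2.5 sts per in.
L: 45 / 2.5 = 18.000 → 18.00 in.
XL: 54 / 2.5 = 21.600 → 21.60 in.
3XL: 65 / 2.5 = 26.000 → 26.00 in.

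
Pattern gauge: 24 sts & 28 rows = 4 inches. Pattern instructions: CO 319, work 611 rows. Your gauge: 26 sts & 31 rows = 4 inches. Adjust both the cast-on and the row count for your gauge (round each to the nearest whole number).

Stitches: 319 × 26/24 = 345.58 → 346.
Rows: 611 × 31/28 = 676.46 → 676.

Cast on 346 stitches; work 676 rows.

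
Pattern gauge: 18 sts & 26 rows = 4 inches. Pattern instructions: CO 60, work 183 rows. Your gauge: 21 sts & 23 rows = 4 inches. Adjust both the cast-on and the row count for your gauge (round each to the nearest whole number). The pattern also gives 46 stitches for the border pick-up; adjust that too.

Stitches: 60 × 21/18 = 70.00 → 70.
Rows: 183 × 23/26 = 161.88 → 162.
border pick-up: 46 × 21/18 = 53.67 → 54.

Cast on 70 stitches; work 162 rows; border pick-up 54 stitches.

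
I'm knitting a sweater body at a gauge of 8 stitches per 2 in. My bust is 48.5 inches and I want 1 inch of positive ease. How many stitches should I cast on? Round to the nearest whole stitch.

CO 198 sts.

Finished = 48.5 + 1 = 49.5 in.
8 / 2 = 4 sts per inch.
49.50 × 4 = 198.00 sts.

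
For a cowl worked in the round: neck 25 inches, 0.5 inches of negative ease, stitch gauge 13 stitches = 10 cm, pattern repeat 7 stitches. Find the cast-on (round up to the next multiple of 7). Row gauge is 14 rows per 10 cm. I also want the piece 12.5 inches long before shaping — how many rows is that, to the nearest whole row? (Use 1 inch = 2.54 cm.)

Finished = 25 − 0.5 = 24.5 inches.
24.5 inches × 2.54 = 62.23 cm.
13/10 = 1.3 sts per cm; 62.23 × 1.3 = 80.90 sts.
Next multiple of 7 → 84.
12.5 inches = 31.75 cm; × 1.4 = 44.45 → 44 rows.

Cast on 84 stitches; work 44 rows.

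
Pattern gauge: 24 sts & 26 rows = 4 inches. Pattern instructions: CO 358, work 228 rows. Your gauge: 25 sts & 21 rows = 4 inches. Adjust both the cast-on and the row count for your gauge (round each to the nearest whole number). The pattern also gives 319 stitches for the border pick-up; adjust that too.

Stitches: 358 × 25/24 = 372.92 → 373.
Rows: 228 × 21/26 = 184.15 → 184.
border pick-up: 319 × 25/24 = 332.29 → 332.

Cast on 373 stitches; work 184 rows; border pick-up 332 stitches.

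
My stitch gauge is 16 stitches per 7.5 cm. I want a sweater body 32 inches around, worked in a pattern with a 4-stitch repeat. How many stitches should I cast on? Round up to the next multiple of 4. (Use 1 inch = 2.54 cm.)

CO 176 sts.

32 in = 32 × 2.54 = 81.28 cm.
16 / 7.5 = 2.133 sts/cm.
81.28 × 2.133 = 173.40 sts.
→ 176.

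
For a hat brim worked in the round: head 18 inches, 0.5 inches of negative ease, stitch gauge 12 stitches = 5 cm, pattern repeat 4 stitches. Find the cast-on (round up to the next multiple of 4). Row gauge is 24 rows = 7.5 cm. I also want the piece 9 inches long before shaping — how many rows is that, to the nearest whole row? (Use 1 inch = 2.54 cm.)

Finished = 18 − 0.5 = 17.5 inches.
17.5 inches × 2.54 = 44.45 cm.
12/5 = 2.4 sts per cm; 44.45 × 2.4 = 106.68 sts.
Next multiple of 4 → 108.
9 inches = 22.86 cm; × 3.2 = 73.15 → 73 rows.

Cast on 108 stitches; work 73 rows.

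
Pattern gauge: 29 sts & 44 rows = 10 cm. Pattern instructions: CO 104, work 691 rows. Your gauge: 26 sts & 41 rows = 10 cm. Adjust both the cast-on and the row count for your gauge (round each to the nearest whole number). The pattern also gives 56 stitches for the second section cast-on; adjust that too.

Cast on 93 stitches; work 644 rows; second section cast-on 50 stitches.

Stitches: 104 × 26/29 = 93.24 → 93.
Rows: 691 × 41/44 = 643.89 → 644.
second section cast-on: 56 × 26/29 = 50.21 → 50.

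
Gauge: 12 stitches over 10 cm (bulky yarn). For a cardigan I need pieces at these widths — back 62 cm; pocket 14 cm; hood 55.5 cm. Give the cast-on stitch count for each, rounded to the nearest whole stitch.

Rate = 12/10 = 1.2 sts per cm.
back: 62 × 1.2 = 74.40 → 74.
pocket: 14 × 1.2 = 16.80 → 17.
hood: 55.5 × 1.2 = 66.60 → 67.

back 74; pocket 17; hood 67.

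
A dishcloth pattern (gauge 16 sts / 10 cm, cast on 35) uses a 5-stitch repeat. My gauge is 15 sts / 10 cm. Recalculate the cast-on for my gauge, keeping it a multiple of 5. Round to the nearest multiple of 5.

CO 35 sts.

35 × 15 / 16 = 32.81.
Nearest multiple of 5: 35.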